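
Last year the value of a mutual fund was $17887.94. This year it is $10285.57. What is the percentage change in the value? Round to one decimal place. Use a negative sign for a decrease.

Change: $10285.57 − $17887.94 = -$7602.37.
Relative to the original: -$7602.37 ÷ $17887.94 ≈ -42.5%.

-42.5%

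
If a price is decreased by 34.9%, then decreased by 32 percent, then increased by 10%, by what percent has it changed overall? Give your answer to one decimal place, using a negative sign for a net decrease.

A 34.9% decrease multiplies by 0.651.
Then a 32% decrease: 0.651 × 0.68 = 0.44268.
Then a 10% increase: 0.44268 × 1.1 = 0.486948.
Overall factor 0.486948, i.e. -51.3%.

-51.3%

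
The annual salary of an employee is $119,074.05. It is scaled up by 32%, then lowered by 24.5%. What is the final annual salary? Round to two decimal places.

Apply the 32% increase: $119,074.05 × 1.32 = $157177.746.
After the 24.5% decrease: $157177.746 × 0.755 = $118669.19823 ≈ $118,669.20.

$118,669.20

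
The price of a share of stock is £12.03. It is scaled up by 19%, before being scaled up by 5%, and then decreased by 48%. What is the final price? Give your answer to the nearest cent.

£7.82

Each change multiplies by a factor: 1.19 × 1.05 × 0.52 = 0.64974.
£12.03 × 0.64974 = £7.8163722 ≈ £7.82.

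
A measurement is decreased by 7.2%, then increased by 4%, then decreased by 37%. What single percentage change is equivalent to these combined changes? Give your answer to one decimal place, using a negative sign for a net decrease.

A 7.2% decrease multiplies by 0.928.
Then a 4% increase: 0.928 × 1.04 = 0.96512.
Then a 37% decrease: 0.96512 × 0.63 = 0.6080256.
Overall factor 0.6080256, i.e. -39.2%.

-39.2%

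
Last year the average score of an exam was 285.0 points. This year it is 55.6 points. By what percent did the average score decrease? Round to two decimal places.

Change: 55.6 − 285.0 = -229.4.
Relative to the original: -229.4 ÷ 285.0 ≈ -80.49%.
So the average score decreased by 80.49%.

80.49%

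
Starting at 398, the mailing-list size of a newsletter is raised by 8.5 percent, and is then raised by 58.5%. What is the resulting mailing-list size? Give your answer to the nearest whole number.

684

Each change multiplies by a factor: 1.085 × 1.585 = 1.719725.
398 × 1.719725 = 684.45055 ≈ 684.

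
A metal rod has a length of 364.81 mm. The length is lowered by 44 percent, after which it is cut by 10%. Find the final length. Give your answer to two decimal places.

44% decrease: 364.81 × 0.56 = 204.2936.
Apply the 10% decrease: 204.2936 × 0.9 = 183.86424 ≈ 183.86.

183.86 mm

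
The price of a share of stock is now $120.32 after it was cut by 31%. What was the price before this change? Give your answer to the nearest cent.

The overall multiplier applied was 0.69.
So the original price was $120.32 ÷ 0.69 ≈ $174.38.

$174.38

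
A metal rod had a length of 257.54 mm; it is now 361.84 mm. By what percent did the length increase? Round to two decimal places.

40.50%

Change: 361.84 − 257.54 = 104.30.
Relative to the original: 104.30 ÷ 257.54 ≈ 40.50%.
So the length increased by 40.50%.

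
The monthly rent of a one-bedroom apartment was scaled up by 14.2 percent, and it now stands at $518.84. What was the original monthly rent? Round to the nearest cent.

$454.33

The overall multiplier applied was 1.142.
So the original monthly rent was $518.84 ÷ 1.142 ≈ $454.33.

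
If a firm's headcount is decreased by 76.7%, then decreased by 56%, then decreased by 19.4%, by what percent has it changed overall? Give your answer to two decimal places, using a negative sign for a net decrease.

A 76.7% decrease multiplies by 0.233.
Then a 56% decrease: 0.233 × 0.44 = 0.10252.
Then a 19.4% decrease: 0.10252 × 0.806 = 0.08263112.
Overall factor 0.08263112, i.e. -91.74%.

-91.74%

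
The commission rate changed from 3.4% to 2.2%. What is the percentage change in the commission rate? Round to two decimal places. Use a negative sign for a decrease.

The change is 2.2 − 3.4 = -1.2 percentage points.
Relative to the original 3.4%, that is -1.2 ÷ 3.4 ≈ -35.29%.

-35.29%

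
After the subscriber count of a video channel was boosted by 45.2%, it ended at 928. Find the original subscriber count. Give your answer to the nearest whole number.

The overall multiplier applied was 1.452.
So the original subscriber count was 928 ÷ 1.452 ≈ 639.

639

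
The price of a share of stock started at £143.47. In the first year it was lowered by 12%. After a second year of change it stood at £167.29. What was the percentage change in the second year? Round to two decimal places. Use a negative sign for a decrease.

32.50%

After the first year: £143.47 × 0.88 = £126.2536.
Second-year multiplier: £167.29 ÷ £126.2536 ≈ 1.325032.
That is a change of 32.50%.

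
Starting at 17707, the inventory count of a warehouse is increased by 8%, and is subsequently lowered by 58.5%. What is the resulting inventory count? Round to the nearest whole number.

Each change multiplies by a factor: 1.08 × 0.415 = 0.4482.
17707 × 0.4482 = 7936.2774 ≈ 7936.

7936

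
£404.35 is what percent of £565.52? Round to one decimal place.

71.5%

£404.35 ÷ £565.52 ≈ 71.5%.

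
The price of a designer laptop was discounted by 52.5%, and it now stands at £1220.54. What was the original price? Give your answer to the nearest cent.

The overall multiplier applied was 0.475.
So the original price was £1220.54 ÷ 0.475 ≈ £2569.56.

£2569.56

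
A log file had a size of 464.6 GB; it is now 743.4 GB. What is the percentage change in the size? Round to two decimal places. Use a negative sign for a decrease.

Change: 743.4 − 464.6 = 278.8.
Relative to the original: 278.8 ÷ 464.6 ≈ 60.01%.

60.01%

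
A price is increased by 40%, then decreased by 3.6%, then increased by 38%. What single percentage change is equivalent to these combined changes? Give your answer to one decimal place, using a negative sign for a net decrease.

A 40% increase multiplies by 1.4.
Then a 3.6% decrease: 1.4 × 0.964 = 1.3496.
Then a 38% increase: 1.3496 × 1.38 = 1.862448.
Overall factor 1.862448, i.e. 86.2%.

86.2%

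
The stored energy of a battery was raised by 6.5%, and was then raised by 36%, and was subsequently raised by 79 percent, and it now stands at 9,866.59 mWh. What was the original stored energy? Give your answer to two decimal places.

3,805.62 mWh

The overall multiplier applied was 1.065 × 1.36 × 1.79 = 2.592636.
So the original stored energy was 9,866.59 ÷ 2.592636 ≈ 3,805.62 mWh.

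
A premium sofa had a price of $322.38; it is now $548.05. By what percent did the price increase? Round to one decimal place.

Change: $548.05 − $322.38 = $225.67.
Relative to the original: $225.67 ÷ $322.38 ≈ 70.0%.
So the price increased by 70.0%.

70.0%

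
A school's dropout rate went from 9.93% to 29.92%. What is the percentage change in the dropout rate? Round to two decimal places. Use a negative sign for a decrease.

201.31%

The change is 29.92 − 9.93 = 19.99 percentage points.
Relative to the original 9.93%, that is 19.99 ÷ 9.93 ≈ 201.31%.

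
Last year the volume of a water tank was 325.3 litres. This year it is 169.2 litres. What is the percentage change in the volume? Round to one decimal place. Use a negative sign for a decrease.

Change: 169.2 − 325.3 = -156.1.
Relative to the original: -156.1 ÷ 325.3 ≈ -48.0%.

-48.0%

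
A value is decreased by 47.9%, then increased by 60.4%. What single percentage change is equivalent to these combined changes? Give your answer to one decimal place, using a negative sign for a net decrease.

The combined multiplier is 0.521 × 1.604 = 0.835684.
That corresponds to a decrease of 16.4%.

-16.4%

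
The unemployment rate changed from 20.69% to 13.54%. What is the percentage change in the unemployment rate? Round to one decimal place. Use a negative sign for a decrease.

The change is 13.54 − 20.69 = -7.15 percentage points.
Relative to the original 20.69%, that is -7.15 ÷ 20.69 ≈ -34.6%.

-34.6%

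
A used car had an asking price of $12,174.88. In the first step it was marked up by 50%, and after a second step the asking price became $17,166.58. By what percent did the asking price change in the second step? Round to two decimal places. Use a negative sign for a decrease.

After the first step: $12,174.88 × 1.5 = $18262.32.
Second-step multiplier: $17,166.58 ÷ $18262.32 ≈ 0.94.
That is a change of -6.00%.

-6.00%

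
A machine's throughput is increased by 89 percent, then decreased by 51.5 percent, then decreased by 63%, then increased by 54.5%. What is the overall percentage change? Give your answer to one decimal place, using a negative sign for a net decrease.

-47.6%

An 89% increase multiplies by 1.89.
Then a 51.5% decrease: 1.89 × 0.485 = 0.91665.
Then a 63% decrease: 0.91665 × 0.37 = 0.3391605.
Then a 54.5% increase: 0.3391605 × 1.545 = 0.5240029725.
Overall factor 0.5240029725, i.e. -47.6%.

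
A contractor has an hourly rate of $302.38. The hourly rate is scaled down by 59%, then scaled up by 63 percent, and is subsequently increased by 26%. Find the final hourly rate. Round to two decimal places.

$254.62

59% decrease: $302.38 × 0.41 = $123.9758.
63% increase: $123.9758 × 1.63 = $202.080554.
Apply the 26% increase: $202.080554 × 1.26 = $254.62149804 ≈ $254.62.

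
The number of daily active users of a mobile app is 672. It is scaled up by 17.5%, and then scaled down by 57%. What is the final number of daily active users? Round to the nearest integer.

17.5% increase: 672 × 1.175 = 789.6.
After the 57% decrease: 789.6 × 0.43 = 339.528 ≈ 340.

340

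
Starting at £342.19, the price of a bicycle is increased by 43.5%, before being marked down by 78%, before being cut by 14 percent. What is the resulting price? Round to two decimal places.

Each change multiplies by a factor: 1.435 × 0.22 × 0.86 = 0.271502.
£342.19 × 0.271502 = £92.90526938 ≈ £92.91.

£92.91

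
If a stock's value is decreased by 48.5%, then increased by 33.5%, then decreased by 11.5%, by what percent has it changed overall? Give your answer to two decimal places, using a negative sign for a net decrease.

-39.15%

The combined multiplier is 0.515 × 1.335 × 0.885 = 0.608459625.
That corresponds to a decrease of 39.15%.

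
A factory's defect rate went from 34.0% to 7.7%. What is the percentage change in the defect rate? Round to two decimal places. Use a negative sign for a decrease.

The change is 7.7 − 34.0 = -26.3 percentage points.
Relative to the original 34.0%, that is -26.3 ÷ 34.0 ≈ -77.35%.

-77.35%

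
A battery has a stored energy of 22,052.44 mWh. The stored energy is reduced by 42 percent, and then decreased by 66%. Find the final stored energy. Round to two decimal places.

4,348.74 mWh

Each change multiplies by a factor: 0.58 × 0.34 = 0.1972.
22,052.44 × 0.1972 = 4348.741168 ≈ 4,348.74.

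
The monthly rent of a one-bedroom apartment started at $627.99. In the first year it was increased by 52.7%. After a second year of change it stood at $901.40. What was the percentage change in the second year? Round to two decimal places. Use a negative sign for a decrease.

-6.00%

After the first year: $627.99 × 1.527 = $958.94073.
Second-year multiplier: $901.40 ÷ $958.94073 ≈ 0.939996.
That is a change of -6.00%.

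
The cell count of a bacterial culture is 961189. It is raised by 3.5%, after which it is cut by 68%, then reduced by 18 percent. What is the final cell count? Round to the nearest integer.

Each change multiplies by a factor: 1.035 × 0.32 × 0.82 = 0.271584.
961189 × 0.271584 = 261043.553376 ≈ 261044.

261044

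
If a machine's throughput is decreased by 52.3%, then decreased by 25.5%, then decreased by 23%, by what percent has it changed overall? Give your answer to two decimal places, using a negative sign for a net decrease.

-72.64%

The combined multiplier is 0.477 × 0.745 × 0.77 = 0.27363105.
That corresponds to a decrease of 72.64%.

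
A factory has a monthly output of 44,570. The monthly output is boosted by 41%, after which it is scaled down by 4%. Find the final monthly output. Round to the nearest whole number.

60,330

41% increase: 44,570 × 1.41 = 62843.7.
4% decrease: 62843.7 × 0.96 = 60329.952 ≈ 60,330.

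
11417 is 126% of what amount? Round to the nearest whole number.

11417 ÷ 1.26 ≈ 9061.

9061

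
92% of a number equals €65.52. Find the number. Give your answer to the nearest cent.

€71.22

€65.52 ÷ 0.92 ≈ €71.22.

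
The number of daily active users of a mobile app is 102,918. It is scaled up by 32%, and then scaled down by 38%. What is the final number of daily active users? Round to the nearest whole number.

84,228

Each change multiplies by a factor: 1.32 × 0.62 = 0.8184.
102,918 × 0.8184 = 84228.0912 ≈ 84,228.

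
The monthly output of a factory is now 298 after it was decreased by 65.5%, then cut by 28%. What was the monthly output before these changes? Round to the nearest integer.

1200

The overall multiplier applied was 0.345 × 0.72 = 0.2484.
So the original monthly output was 298 ÷ 0.2484 ≈ 1200.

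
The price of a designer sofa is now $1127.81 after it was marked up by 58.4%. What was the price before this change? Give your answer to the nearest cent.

$712.00

The overall multiplier applied was 1.584.
So the original price was $1127.81 ÷ 1.584 ≈ $712.00.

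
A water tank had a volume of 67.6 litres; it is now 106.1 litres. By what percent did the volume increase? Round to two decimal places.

56.95%

Change: 106.1 − 67.6 = 38.5.
Relative to the original: 38.5 ÷ 67.6 ≈ 56.95%.
So the volume increased by 56.95%.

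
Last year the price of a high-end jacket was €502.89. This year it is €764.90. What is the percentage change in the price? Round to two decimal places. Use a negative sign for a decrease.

Change: €764.90 − €502.89 = €262.01.
Relative to the original: €262.01 ÷ €502.89 ≈ 52.10%.

52.10%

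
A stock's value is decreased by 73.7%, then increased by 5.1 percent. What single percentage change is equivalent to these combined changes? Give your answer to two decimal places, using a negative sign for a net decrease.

The combined multiplier is 0.263 × 1.051 = 0.276413.
That corresponds to a decrease of 72.36%.

-72.36%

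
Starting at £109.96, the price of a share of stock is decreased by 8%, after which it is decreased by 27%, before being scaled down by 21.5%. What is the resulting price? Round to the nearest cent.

£57.97

Each change multiplies by a factor: 0.92 × 0.73 × 0.785 = 0.527206.
£109.96 × 0.527206 = £57.97157176 ≈ £57.97.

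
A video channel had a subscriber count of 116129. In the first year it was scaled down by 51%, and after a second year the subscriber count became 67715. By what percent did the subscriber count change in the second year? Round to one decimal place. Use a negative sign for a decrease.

After the first year: 116129 × 0.49 = 56903.21.
Second-year multiplier: 67715 ÷ 56903.21 ≈ 1.19.
That is a change of 19.0%.

19.0%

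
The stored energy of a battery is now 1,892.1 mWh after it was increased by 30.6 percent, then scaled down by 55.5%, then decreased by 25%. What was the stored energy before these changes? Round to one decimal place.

4,340.9 mWh

The overall multiplier applied was 1.306 × 0.445 × 0.75 = 0.4358775.
So the original stored energy was 1,892.1 ÷ 0.4358775 ≈ 4,340.9 mWh.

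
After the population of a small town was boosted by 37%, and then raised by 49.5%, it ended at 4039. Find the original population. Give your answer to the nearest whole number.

The overall multiplier applied was 1.37 × 1.495 = 2.04815.
So the original population was 4039 ÷ 2.04815 ≈ 1972.

1972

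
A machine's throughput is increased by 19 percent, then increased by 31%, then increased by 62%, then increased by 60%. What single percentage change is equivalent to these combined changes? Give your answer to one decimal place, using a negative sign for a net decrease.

304.1%

The combined multiplier is 1.19 × 1.31 × 1.62 × 1.6 = 4.0406688.
That corresponds to an increase of 304.1%.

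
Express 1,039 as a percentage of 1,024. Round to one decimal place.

101.5%

1,039 ÷ 1,024 ≈ 101.5%.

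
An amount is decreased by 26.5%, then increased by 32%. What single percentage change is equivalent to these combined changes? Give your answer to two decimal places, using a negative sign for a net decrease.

-2.98%

A 26.5% decrease multiplies by 0.735.
Then a 32% increase: 0.735 × 1.32 = 0.9702.
Overall factor 0.9702, i.e. -2.98%.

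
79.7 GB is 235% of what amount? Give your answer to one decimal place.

79.7 GB ÷ 2.35 ≈ 33.9 GB.

33.9 GB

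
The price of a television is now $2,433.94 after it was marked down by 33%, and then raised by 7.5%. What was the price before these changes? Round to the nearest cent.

The overall multiplier applied was 0.67 × 1.075 = 0.72025.
So the original price was $2,433.94 ÷ 0.72025 ≈ $3,379.30.

$3,379.30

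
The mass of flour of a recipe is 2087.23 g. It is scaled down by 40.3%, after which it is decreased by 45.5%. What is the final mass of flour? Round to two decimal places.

679.11 g

After the 40.3% decrease: 2087.23 × 0.597 = 1246.07631.
After the 45.5% decrease: 1246.07631 × 0.545 = 679.11158895 ≈ 679.11.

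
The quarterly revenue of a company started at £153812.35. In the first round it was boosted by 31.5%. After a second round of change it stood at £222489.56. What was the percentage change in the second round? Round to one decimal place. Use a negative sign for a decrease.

After the first round: £153812.35 × 1.315 = £202263.24025.
Second-round multiplier: £222489.56 ÷ £202263.24025 ≈ 1.1.
That is a change of 10.0%.

10.0%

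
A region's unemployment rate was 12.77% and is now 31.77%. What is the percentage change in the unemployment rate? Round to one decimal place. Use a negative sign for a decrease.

148.8%

The change is 31.77 − 12.77 = 19.00 percentage points.
Relative to the original 12.77%, that is 19.00 ÷ 12.77 ≈ 148.8%.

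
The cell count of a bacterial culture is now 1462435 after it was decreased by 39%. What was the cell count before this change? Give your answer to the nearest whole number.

2397434

The overall multiplier applied was 0.61.
So the original cell count was 1462435 ÷ 0.61 ≈ 2397434.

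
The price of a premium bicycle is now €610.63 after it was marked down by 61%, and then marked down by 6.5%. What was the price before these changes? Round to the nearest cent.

€1,674.56

Undoing the 6.5% decrease: €610.63 ÷ 0.935 ≈ €653.080214.
Undoing the 61% decrease: €653.080214 ÷ 0.39 ≈ €1,674.56.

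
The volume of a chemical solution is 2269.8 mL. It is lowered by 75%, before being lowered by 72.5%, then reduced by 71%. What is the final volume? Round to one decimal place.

Each change multiplies by a factor: 0.25 × 0.275 × 0.29 = 0.0199375.
2269.8 × 0.0199375 = 45.2541375 ≈ 45.3.

45.3 mL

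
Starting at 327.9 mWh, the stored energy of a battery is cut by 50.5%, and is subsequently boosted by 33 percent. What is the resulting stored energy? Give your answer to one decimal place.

215.9 mWh

Apply the 50.5% decrease: 327.9 × 0.495 = 162.3105.
Apply the 33% increase: 162.3105 × 1.33 = 215.872965 ≈ 215.9.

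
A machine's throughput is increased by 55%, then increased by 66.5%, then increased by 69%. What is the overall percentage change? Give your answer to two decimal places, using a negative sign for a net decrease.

336.15%

A 55% increase multiplies by 1.55.
Then a 66.5% increase: 1.55 × 1.665 = 2.58075.
Then a 69% increase: 2.58075 × 1.69 = 4.3614675.
Overall factor 4.3614675, i.e. 336.15%.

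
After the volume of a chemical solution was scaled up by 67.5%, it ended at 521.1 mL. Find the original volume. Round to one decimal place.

The overall multiplier applied was 1.675.
So the original volume was 521.1 ÷ 1.675 ≈ 311.1 mL.

311.1 mL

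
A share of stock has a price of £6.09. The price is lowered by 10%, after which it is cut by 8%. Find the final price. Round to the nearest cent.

After the 10% decrease: £6.09 × 0.9 = £5.481.
Apply the 8% decrease: £5.481 × 0.92 = £5.04252 ≈ £5.04.

£5.04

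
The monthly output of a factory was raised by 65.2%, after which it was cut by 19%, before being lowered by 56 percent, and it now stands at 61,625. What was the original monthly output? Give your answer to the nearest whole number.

Undoing the 56% decrease: 61,625 ÷ 0.44 ≈ 140056.818182.
Undoing the 19% decrease: 140056.818182 ÷ 0.81 ≈ 172909.652077.
Undoing the 65.2% increase: 172909.652077 ÷ 1.652 ≈ 104,667.

104,667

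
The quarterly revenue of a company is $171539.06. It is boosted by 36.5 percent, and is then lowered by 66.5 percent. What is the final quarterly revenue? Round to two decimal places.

After the 36.5% increase: $171539.06 × 1.365 = $234150.8169.
66.5% decrease: $234150.8169 × 0.335 = $78440.5236615 ≈ $78440.52.

$78440.52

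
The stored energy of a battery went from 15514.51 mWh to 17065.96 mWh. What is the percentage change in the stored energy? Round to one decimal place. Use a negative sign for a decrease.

Change: 17065.96 − 15514.51 = 1551.45.
Relative to the original: 1551.45 ÷ 15514.51 ≈ 10.0%.

10.0%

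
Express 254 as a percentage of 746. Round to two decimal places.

34.05%

254 ÷ 746 ≈ 34.05%.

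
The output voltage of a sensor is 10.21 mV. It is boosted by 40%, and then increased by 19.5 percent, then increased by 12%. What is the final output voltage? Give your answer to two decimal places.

19.13 mV

Each change multiplies by a factor: 1.4 × 1.195 × 1.12 = 1.87376.
10.21 × 1.87376 = 19.1310896 ≈ 19.13.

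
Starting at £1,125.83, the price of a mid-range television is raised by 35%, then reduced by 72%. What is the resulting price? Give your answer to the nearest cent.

£425.56

Each change multiplies by a factor: 1.35 × 0.28 = 0.378.
£1,125.83 × 0.378 = £425.56374 ≈ £425.56.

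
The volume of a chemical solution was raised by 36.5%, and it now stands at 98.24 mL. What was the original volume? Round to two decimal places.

The overall multiplier applied was 1.365.
So the original volume was 98.24 ÷ 1.365 ≈ 71.97 mL.

71.97 mL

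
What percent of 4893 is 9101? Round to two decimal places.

186.00%

9101 ÷ 4893 ≈ 186.00%.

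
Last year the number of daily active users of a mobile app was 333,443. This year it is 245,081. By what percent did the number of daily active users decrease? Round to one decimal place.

26.5%

Change: 245,081 − 333,443 = -88,362.
Relative to the original: -88,362 ÷ 333,443 ≈ -26.5%.
So the number of daily active users decreased by 26.5%.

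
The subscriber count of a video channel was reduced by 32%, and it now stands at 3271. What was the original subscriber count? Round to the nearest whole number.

The overall multiplier applied was 0.68.
So the original subscriber count was 3271 ÷ 0.68 ≈ 4810.

4810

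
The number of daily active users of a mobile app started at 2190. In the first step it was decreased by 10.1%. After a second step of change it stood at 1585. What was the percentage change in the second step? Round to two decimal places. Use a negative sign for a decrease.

After the first step: 2190 × 0.899 = 1968.81.
Second-step multiplier: 1585 ÷ 1968.81 ≈ 0.805055.
That is a change of -19.49%.

-19.49%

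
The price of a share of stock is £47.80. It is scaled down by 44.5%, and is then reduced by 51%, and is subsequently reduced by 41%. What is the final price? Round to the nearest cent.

Each change multiplies by a factor: 0.555 × 0.49 × 0.59 = 0.1604505.
£47.80 × 0.1604505 = £7.6695339 ≈ £7.67.

£7.67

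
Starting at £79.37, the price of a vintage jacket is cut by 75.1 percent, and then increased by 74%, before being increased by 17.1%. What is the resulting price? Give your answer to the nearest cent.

Each change multiplies by a factor: 0.249 × 1.74 × 1.171 = 0.50734746.
£79.37 × 0.50734746 = £40.2681679002 ≈ £40.27.

£40.27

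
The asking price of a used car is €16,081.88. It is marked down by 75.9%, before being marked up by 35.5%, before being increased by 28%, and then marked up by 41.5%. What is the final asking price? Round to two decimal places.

Apply the 75.9% decrease: €16,081.88 × 0.241 = €3875.73308.
Apply the 35.5% increase: €3875.73308 × 1.355 = €5251.6183234.
28% increase: €5251.6183234 × 1.28 = €6722.071453952.
After the 41.5% increase: €6722.071453952 × 1.415 = €9511.73110734208 ≈ €9,511.73.

€9,511.73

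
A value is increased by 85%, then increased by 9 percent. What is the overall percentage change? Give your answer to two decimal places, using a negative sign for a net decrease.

101.65%

The combined multiplier is 1.85 × 1.09 = 2.0165.
That corresponds to an increase of 101.65%.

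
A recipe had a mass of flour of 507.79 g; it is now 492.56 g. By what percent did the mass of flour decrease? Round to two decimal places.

3.00%

Change: 492.56 − 507.79 = -15.23.
Relative to the original: -15.23 ÷ 507.79 ≈ -3.00%.
So the mass of flour decreased by 3.00%.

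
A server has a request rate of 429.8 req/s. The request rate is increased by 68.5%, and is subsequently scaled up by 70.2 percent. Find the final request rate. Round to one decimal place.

Each change multiplies by a factor: 1.685 × 1.702 = 2.86787.
429.8 × 2.86787 = 1232.610526 ≈ 1232.6.

1232.6 req/s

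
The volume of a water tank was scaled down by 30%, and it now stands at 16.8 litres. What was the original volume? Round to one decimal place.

24.0 litres

The overall multiplier applied was 0.7.
So the original volume was 16.8 ÷ 0.7 = 24.0 litres.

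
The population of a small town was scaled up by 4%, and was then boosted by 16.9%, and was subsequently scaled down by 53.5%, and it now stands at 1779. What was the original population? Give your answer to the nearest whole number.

The overall multiplier applied was 1.04 × 1.169 × 0.465 = 0.5653284.
So the original population was 1779 ÷ 0.5653284 ≈ 3147.

3147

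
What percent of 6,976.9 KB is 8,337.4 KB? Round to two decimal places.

8,337.4 KB ÷ 6,976.9 KB ≈ 119.50%.

119.50%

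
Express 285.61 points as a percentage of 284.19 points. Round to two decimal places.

100.50%

285.61 points ÷ 284.19 points ≈ 100.50%.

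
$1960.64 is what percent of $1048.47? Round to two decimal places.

187.00%

$1960.64 ÷ $1048.47 ≈ 187.00%.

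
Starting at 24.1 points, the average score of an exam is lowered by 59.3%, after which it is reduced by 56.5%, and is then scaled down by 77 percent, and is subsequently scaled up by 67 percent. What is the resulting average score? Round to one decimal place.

1.6 points

After the 59.3% decrease: 24.1 × 0.407 = 9.8087.
56.5% decrease: 9.8087 × 0.435 = 4.2667845.
After the 77% decrease: 4.2667845 × 0.23 = 0.981360435.
Apply the 67% increase: 0.981360435 × 1.67 = 1.63887192645 ≈ 1.6.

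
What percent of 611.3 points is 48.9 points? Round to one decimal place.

48.9 points ÷ 611.3 points ≈ 8.0%.

8.0%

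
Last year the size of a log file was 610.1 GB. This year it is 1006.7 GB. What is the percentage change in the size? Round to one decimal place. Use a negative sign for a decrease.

Change: 1006.7 − 610.1 = 396.6.
Relative to the original: 396.6 ÷ 610.1 ≈ 65.0%.

65.0%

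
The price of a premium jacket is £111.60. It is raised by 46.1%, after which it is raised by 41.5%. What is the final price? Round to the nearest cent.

Each change multiplies by a factor: 1.461 × 1.415 = 2.067315.
£111.60 × 2.067315 = £230.712354 ≈ £230.71.

£230.71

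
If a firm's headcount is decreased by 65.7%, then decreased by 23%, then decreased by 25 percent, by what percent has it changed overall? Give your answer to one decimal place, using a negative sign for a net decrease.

-80.2%

A 65.7% decrease multiplies by 0.343.
Then a 23% decrease: 0.343 × 0.77 = 0.26411.
Then a 25% decrease: 0.26411 × 0.75 = 0.1980825.
Overall factor 0.1980825, i.e. -80.2%.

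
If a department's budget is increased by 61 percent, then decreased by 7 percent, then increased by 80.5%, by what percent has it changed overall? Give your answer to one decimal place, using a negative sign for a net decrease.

A 61% increase multiplies by 1.61.
Then a 7% decrease: 1.61 × 0.93 = 1.4973.
Then an 80.5% increase: 1.4973 × 1.805 = 2.7026265.
Overall factor 2.7026265, i.e. 170.3%.

170.3%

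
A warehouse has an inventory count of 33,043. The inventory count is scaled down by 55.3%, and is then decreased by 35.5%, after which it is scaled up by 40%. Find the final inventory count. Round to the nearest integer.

Each change multiplies by a factor: 0.447 × 0.645 × 1.4 = 0.403641.
33,043 × 0.403641 = 13337.509563 ≈ 13,338.

13,338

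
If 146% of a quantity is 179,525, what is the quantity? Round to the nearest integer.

122,962

179,525 ÷ 1.46 ≈ 122,962.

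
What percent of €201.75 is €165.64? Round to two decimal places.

€165.64 ÷ €201.75 ≈ 82.10%.

82.10%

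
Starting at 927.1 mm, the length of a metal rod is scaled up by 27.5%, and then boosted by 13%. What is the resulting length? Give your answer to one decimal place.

1335.7 mm

Each change multiplies by a factor: 1.275 × 1.13 = 1.44075.
927.1 × 1.44075 = 1335.719325 ≈ 1335.7.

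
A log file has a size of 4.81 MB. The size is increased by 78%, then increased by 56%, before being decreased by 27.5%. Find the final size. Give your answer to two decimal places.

9.68 MB

Apply the 78% increase: 4.81 × 1.78 = 8.5618.
Apply the 56% increase: 8.5618 × 1.56 = 13.356408.
Apply the 27.5% decrease: 13.356408 × 0.725 = 9.6833958 ≈ 9.68.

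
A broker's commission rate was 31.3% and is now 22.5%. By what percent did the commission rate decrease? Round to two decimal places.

The change is 22.5 − 31.3 = -8.8 percentage points.
Relative to the original 31.3%, that is -8.8 ÷ 31.3 ≈ -28.12%.
So the commission rate fell by 28.12%.

28.12%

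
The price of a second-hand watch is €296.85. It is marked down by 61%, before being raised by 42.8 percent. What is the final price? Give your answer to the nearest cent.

After the 61% decrease: €296.85 × 0.39 = €115.7715.
Apply the 42.8% increase: €115.7715 × 1.428 = €165.321702 ≈ €165.32.

€165.32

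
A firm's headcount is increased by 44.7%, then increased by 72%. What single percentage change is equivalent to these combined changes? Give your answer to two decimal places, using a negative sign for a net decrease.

The combined multiplier is 1.447 × 1.72 = 2.48884.
That corresponds to an increase of 148.88%.

148.88%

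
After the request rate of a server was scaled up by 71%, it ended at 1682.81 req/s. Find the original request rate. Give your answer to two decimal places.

The overall multiplier applied was 1.71.
So the original request rate was 1682.81 ÷ 1.71 ≈ 984.10 req/s.

984.10 req/s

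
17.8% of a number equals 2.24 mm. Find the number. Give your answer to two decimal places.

12.58 mm

2.24 mm ÷ 0.178 ≈ 12.58 mm.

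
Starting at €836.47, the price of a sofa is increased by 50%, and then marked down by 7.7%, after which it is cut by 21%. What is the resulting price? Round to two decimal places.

€914.89

Each change multiplies by a factor: 1.5 × 0.923 × 0.79 = 1.093755.
€836.47 × 1.093755 = €914.89324485 ≈ €914.89.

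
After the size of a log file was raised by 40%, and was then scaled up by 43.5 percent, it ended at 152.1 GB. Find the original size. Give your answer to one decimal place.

75.7 GB

The overall multiplier applied was 1.4 × 1.435 = 2.009.
So the original size was 152.1 ÷ 2.009 ≈ 75.7 GB.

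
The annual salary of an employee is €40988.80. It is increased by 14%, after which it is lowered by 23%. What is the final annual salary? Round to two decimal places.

After the 14% increase: €40988.80 × 1.14 = €46727.232.
Apply the 23% decrease: €46727.232 × 0.77 = €35979.96864 ≈ €35979.97.

€35979.97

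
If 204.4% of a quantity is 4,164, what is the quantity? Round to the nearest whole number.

2,037

4,164 ÷ 2.044 ≈ 2,037.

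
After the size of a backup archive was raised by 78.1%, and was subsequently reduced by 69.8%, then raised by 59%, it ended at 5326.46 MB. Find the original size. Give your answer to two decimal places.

Undoing the 59% increase: 5326.46 ÷ 1.59 ≈ 3349.974843.
Undoing the 69.8% decrease: 3349.974843 ÷ 0.302 ≈ 11092.63193.
Undoing the 78.1% increase: 11092.63193 ÷ 1.781 ≈ 6228.32 MB.

6228.32 MB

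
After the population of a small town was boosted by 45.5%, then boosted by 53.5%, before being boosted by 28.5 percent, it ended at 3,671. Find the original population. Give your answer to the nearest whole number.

The overall multiplier applied was 1.455 × 1.535 × 1.285 = 2.869951125.
So the original population was 3,671 ÷ 2.869951125 ≈ 1,279.

1,279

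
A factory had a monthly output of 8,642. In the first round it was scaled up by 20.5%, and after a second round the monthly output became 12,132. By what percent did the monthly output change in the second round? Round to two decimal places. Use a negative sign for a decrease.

After the first round: 8,642 × 1.205 = 10413.61.
Second-round multiplier: 12,132 ÷ 10413.61 ≈ 1.165014.
That is a change of 16.50%.

16.50%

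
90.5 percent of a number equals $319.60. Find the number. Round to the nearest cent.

$353.15

$319.60 ÷ 0.905 ≈ $353.15.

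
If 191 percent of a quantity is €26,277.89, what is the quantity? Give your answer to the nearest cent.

€13,758.06

€26,277.89 ÷ 1.91 ≈ €13,758.06.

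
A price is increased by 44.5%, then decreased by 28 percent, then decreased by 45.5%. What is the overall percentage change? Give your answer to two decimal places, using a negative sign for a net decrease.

A 44.5% increase multiplies by 1.445.
Then a 28% decrease: 1.445 × 0.72 = 1.0404.
Then a 45.5% decrease: 1.0404 × 0.545 = 0.567018.
Overall factor 0.567018, i.e. -43.30%.

-43.30%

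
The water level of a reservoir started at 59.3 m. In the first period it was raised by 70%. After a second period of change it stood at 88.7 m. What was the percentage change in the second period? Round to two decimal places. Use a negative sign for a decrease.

After the first period: 59.3 × 1.7 = 100.81.
Second-period multiplier: 88.7 ÷ 100.81 ≈ 0.879873.
That is a change of -12.01%.

-12.01%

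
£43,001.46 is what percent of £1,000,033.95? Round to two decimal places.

£43,001.46 ÷ £1,000,033.95 ≈ 4.30%.

4.30%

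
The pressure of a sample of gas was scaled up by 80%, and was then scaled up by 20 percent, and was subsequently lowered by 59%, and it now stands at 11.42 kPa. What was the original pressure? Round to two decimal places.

Undoing the 59% decrease: 11.42 ÷ 0.41 ≈ 27.853659.
Undoing the 20% increase: 27.853659 ÷ 1.2 ≈ 23.211383.
Undoing the 80% increase: 23.211383 ÷ 1.8 ≈ 12.90 kPa.

12.90 kPa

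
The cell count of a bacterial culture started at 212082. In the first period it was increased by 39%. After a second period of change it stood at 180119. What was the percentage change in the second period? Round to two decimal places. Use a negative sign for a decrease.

After the first period: 212082 × 1.39 = 294793.98.
Second-period multiplier: 180119 ÷ 294793.98 ≈ 0.611.
That is a change of -38.90%.

-38.90%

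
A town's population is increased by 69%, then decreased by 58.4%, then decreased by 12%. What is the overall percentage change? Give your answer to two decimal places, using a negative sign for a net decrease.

A 69% increase multiplies by 1.69.
Then a 58.4% decrease: 1.69 × 0.416 = 0.70304.
Then a 12% decrease: 0.70304 × 0.88 = 0.6186752.
Overall factor 0.6186752, i.e. -38.13%.

-38.13%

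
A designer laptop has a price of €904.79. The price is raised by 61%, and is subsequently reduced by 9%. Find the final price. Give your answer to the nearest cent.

Apply the 61% increase: €904.79 × 1.61 = €1456.7119.
Apply the 9% decrease: €1456.7119 × 0.91 = €1325.607829 ≈ €1325.61.

€1325.61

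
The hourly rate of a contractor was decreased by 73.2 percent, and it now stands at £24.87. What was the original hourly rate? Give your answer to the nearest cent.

The overall multiplier applied was 0.268.
So the original hourly rate was £24.87 ÷ 0.268 ≈ £92.80.

£92.80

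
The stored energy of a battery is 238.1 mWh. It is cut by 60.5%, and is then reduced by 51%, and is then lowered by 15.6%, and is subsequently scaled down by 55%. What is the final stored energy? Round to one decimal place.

After the 60.5% decrease: 238.1 × 0.395 = 94.0495.
After the 51% decrease: 94.0495 × 0.49 = 46.084255.
After the 15.6% decrease: 46.084255 × 0.844 = 38.89511122.
After the 55% decrease: 38.89511122 × 0.45 = 17.502800049 ≈ 17.5.

17.5 mWh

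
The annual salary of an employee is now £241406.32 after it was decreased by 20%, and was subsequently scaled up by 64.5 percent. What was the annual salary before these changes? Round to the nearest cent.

The overall multiplier applied was 0.8 × 1.645 = 1.316.
So the original annual salary was £241406.32 ÷ 1.316 ≈ £183439.45.

£183439.45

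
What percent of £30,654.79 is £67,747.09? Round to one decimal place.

£67,747.09 ÷ £30,654.79 ≈ 221.0%.

221.0%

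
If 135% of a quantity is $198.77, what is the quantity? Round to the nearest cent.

$147.24

$198.77 ÷ 1.35 ≈ $147.24.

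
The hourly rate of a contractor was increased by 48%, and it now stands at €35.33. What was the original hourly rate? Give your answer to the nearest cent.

€23.87

The overall multiplier applied was 1.48.
So the original hourly rate was €35.33 ÷ 1.48 ≈ €23.87.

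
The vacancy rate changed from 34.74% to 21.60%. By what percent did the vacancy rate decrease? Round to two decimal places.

The change is 21.60 − 34.74 = -13.14 percentage points.
Relative to the original 34.74%, that is -13.14 ÷ 34.74 ≈ -37.82%.
So the vacancy rate fell by 37.82%.

37.82%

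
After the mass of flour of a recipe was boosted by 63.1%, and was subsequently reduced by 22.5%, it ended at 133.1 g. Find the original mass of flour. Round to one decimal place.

The overall multiplier applied was 1.631 × 0.775 = 1.264025.
So the original mass of flour was 133.1 ÷ 1.264025 ≈ 105.3 g.

105.3 g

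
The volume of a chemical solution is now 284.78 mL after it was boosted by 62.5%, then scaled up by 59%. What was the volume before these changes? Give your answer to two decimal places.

110.22 mL

Undoing the 59% increase: 284.78 ÷ 1.59 ≈ 179.106918.
Undoing the 62.5% increase: 179.106918 ÷ 1.625 ≈ 110.22 mL.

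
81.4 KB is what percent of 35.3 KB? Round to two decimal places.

81.4 KB ÷ 35.3 KB ≈ 230.59%.

230.59%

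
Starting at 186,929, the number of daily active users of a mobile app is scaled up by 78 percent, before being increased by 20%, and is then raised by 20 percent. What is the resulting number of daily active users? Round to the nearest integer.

After the 78% increase: 186,929 × 1.78 = 332733.62.
After the 20% increase: 332733.62 × 1.2 = 399280.344.
20% increase: 399280.344 × 1.2 = 479136.4128 ≈ 479,136.

479,136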